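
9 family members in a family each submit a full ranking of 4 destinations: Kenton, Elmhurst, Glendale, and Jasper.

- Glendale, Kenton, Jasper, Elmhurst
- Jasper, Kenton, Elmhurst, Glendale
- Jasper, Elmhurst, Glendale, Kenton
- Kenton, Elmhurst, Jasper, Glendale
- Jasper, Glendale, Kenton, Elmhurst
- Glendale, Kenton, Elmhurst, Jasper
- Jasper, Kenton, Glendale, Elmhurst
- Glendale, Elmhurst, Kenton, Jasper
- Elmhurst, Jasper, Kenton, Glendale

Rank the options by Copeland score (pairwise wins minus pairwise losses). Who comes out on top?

Pairwise results:
  Kenton vs Elmhurst: Kenton wins 6–3.
  Kenton vs Glendale: Glendale wins 5–4.
  Kenton vs Jasper: Jasper wins 5–4.
  Elmhurst vs Glendale: Glendale wins 5–4.
  Elmhurst vs Jasper: Jasper wins 5–4.
  Glendale vs Jasper: Jasper wins 6–3.
Copeland scores (wins − losses):
  Kenton: 1 − 2 = -1
  Elmhurst: 0 − 3 = -3
  Glendale: 2 − 1 = 1
  Jasper: 3 − 0 = 3
Jasper has the best Copeland score.

Jasper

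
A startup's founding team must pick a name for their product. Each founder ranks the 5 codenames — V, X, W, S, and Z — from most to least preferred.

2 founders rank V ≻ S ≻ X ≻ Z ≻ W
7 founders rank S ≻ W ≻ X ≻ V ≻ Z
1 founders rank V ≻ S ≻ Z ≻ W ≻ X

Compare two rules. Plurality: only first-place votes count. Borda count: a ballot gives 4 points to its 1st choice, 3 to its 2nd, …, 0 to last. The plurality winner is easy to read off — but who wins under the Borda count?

Plurality first-place counts: V 3, X 0, W 0, S 7, Z 0 → S.
Borda totals: V 19, X 18, W 22, S 37, Z 4 → S.

S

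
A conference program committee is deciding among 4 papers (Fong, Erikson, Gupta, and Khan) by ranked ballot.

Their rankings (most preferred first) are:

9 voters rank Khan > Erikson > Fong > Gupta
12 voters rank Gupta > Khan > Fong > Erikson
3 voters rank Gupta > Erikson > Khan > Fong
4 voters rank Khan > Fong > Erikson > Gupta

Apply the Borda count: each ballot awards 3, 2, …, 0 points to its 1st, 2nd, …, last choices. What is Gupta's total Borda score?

Borda scores:
  Fong: 9·1 + 12·1 + 3·0 + 4·2 = 29
  Erikson: 9·2 + 12·0 + 3·2 + 4·1 = 28
  Gupta: 9·0 + 12·3 + 3·3 + 4·0 = 45
  Khan: 9·3 + 12·2 + 3·1 + 4·3 = 66

45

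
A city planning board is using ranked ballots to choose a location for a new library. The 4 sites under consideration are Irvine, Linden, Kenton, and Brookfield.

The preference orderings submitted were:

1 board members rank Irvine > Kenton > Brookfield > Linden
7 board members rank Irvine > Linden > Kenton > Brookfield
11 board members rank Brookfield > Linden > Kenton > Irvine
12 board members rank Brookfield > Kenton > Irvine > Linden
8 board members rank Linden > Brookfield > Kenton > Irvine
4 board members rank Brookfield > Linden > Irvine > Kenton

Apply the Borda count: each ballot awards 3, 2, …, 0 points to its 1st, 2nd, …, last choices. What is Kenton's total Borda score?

52

Borda scores:
  Irvine: 3 + 7·3 + 11·0 + 12·1 + 8·0 + 4·1 = 40
  Linden: 0 + 7·2 + 11·2 + 12·0 + 8·3 + 4·2 = 68
  Kenton: 2 + 7·1 + 11·1 + 12·2 + 8·1 + 4·0 = 52
  Brookfield: 1 + 7·0 + 11·3 + 12·3 + 8·2 + 4·3 = 98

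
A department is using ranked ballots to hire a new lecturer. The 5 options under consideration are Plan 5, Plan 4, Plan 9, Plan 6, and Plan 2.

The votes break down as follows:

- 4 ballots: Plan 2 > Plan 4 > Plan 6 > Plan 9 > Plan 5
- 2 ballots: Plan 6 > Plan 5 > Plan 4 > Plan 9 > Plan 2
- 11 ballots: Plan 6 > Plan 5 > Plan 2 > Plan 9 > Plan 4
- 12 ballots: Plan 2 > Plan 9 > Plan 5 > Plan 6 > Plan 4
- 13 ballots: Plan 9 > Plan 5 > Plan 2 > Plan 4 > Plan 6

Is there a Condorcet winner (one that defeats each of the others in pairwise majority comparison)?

Head-to-head results (42 voters total):
Plan 5 vs Plan 4: Plan 5 wins 38–4.
Plan 5 vs Plan 9: Plan 9 wins 29–13.
Plan 5 vs Plan 6: Plan 5 wins 25–17.
Plan 5 vs Plan 2: Plan 5 wins 26–16.
Plan 4 vs Plan 9: Plan 9 wins 36–6.
Plan 4 vs Plan 6: Plan 6 wins 25–17.
Plan 4 vs Plan 2: Plan 2 wins 40–2.
Plan 9 vs Plan 6: Plan 9 wins 25–17.
Plan 9 vs Plan 2: Plan 2 wins 27–15.
Plan 6 vs Plan 2: Plan 2 wins 29–13.
No candidate beats all others: Plan 5 beats Plan 2 beats Plan 9 beats Plan 5, a majority cycle.

No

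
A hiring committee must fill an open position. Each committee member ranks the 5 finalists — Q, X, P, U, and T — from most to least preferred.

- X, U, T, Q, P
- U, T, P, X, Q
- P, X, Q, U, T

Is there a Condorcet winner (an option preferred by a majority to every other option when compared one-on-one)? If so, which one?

None — there is no Condorcet winner

Head-to-head results (3 voters total):
Q vs X: X wins 3–0.
Q vs P: P wins 2–1.
Q vs U: U wins 2–1.
Q vs T: T wins 2–1.
X vs P: P wins 2–1.
X vs U: X wins 2–1.
X vs T: X wins 2–1.
P vs U: U wins 2–1.
P vs T: T wins 2–1.
U vs T: U wins 3–0.
No candidate beats all others: X beats U beats P beats X, a majority cycle.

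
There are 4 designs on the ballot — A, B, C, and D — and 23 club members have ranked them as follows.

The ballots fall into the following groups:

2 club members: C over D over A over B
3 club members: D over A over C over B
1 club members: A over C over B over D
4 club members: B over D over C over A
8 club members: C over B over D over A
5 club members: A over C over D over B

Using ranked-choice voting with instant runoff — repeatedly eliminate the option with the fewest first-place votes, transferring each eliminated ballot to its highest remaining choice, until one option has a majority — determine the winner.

C

Round 1: C 10, A 6, B 4, D 3. D has the fewest and is eliminated.
Round 2: C 10, A 9, B 4. B has the fewest and is eliminated.
Round 3: C 14, A 9. C has a majority.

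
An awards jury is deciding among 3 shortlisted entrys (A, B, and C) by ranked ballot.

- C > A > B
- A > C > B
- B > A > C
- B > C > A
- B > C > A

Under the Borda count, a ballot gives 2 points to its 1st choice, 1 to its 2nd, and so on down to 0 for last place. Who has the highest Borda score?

Borda scores:
  A: 1 + 2 + 1 + 0 + 0 = 4
  B: 0 + 0 + 2 + 2 + 2 = 6
  C: 2 + 1 + 0 + 1 + 1 = 5
B has the highest total.

B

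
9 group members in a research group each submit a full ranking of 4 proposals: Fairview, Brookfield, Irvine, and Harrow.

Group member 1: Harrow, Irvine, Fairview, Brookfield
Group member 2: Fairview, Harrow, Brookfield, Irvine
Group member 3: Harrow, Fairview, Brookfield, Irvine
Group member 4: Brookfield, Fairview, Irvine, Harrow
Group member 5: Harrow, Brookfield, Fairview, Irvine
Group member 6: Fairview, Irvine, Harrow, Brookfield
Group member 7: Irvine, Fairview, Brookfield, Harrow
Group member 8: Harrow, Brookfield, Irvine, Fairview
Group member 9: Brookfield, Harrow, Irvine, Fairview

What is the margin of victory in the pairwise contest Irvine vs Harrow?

Ballots ranking Irvine above Harrow: 3.
Ballots ranking Harrow above Irvine: 6.
Harrow wins 6–3, a margin of 3.

3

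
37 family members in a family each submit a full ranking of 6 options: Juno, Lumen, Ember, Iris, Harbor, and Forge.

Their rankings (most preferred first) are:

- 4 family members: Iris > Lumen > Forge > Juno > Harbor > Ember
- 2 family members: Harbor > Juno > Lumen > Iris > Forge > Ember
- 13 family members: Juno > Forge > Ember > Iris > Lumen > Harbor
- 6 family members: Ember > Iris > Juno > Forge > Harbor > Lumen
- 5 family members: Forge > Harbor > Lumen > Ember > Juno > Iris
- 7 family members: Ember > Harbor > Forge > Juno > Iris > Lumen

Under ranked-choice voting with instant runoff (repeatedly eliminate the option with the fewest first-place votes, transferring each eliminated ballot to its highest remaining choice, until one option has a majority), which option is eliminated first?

Lumen

Round 1: Juno 13, Ember 13, Forge 5, Iris 4, Harbor 2, Lumen 0. Lumen has the fewest and is eliminated.
Round 2: Juno 13, Ember 13, Forge 5, Iris 4, Harbor 2. Harbor has the fewest and is eliminated.
Round 3: Juno 15, Ember 13, Forge 5, Iris 4. Iris has the fewest and is eliminated.
Round 4: Juno 15, Ember 13, Forge 9. Forge has the fewest and is eliminated.
Round 5: Juno 19, Ember 18. Juno has a majority.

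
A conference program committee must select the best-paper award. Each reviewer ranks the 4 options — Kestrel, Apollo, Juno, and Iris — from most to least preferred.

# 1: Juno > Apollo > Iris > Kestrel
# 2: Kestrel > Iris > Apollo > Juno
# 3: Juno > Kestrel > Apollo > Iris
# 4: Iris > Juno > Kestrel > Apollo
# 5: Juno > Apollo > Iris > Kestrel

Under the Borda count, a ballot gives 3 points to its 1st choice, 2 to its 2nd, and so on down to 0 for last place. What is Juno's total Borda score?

11

Borda scores:
  Kestrel: 0 + 3 + 2 + 1 + 0 = 6
  Apollo: 2 + 1 + 1 + 0 + 2 = 6
  Juno: 3 + 0 + 3 + 2 + 3 = 11
  Iris: 1 + 2 + 0 + 3 + 1 = 7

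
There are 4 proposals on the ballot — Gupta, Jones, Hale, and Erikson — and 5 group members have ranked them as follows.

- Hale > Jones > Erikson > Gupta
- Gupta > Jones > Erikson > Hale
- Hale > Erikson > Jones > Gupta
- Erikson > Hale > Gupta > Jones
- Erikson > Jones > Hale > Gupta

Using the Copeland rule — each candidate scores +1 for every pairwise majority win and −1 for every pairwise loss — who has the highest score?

Erikson

Pairwise results:
  Gupta vs Jones: Jones wins 3–2.
  Gupta vs Hale: Hale wins 4–1.
  Gupta vs Erikson: Erikson wins 4–1.
  Jones vs Hale: Hale wins 3–2.
  Jones vs Erikson: Erikson wins 3–2.
  Hale vs Erikson: Erikson wins 3–2.
Copeland scores (wins − losses):
  Gupta: 0 − 3 = -3
  Jones: 1 − 2 = -1
  Hale: 2 − 1 = 1
  Erikson: 3 − 0 = 3
Erikson has the best Copeland score.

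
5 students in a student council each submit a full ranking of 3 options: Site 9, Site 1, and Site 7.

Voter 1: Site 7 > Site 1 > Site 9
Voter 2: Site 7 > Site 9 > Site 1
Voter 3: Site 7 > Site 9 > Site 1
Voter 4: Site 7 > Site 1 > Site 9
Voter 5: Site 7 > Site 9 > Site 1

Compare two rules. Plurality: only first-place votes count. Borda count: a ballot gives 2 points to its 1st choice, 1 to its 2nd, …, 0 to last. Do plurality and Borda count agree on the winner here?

Yes

Plurality first-place counts: Site 9 0, Site 1 0, Site 7 5 → Site 7.
Borda totals: Site 9 3, Site 1 2, Site 7 10 → Site 7.
The two rules agree on Site 7.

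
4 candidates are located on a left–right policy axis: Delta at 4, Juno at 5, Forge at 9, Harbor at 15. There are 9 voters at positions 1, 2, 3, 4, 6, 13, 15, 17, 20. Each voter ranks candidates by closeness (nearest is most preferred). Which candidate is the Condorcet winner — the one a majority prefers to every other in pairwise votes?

Juno

With single-peaked preferences on a line, the Condorcet winner is the candidate closest to the median voter.
The median voter (position 6) is closest to Juno at 5.
Check: Juno vs Forge — voters closer to Juno: 5 of 9.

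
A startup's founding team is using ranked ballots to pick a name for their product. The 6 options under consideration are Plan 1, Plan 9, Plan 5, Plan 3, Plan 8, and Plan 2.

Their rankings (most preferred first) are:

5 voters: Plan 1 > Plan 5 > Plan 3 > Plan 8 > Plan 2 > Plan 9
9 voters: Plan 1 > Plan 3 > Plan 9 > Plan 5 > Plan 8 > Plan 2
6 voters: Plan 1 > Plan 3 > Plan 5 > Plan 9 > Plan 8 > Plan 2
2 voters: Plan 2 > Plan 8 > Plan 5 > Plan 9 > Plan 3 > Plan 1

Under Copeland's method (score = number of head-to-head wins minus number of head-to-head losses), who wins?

Plan 1

Pairwise results:
  Plan 1 vs Plan 9: Plan 1 wins 20–2.
  Plan 1 vs Plan 5: Plan 1 wins 20–2.
  Plan 1 vs Plan 3: Plan 1 wins 20–2.
  Plan 1 vs Plan 8: Plan 1 wins 20–2.
  Plan 1 vs Plan 2: Plan 1 wins 20–2.
  Plan 9 vs Plan 5: Plan 5 wins 13–9.
  Plan 9 vs Plan 3: Plan 3 wins 20–2.
  Plan 9 vs Plan 8: Plan 9 wins 15–7.
  Plan 9 vs Plan 2: Plan 9 wins 15–7.
  Plan 5 vs Plan 3: Plan 3 wins 15–7.
  Plan 5 vs Plan 8: Plan 5 wins 20–2.
  Plan 5 vs Plan 2: Plan 5 wins 20–2.
  Plan 3 vs Plan 8: Plan 3 wins 20–2.
  Plan 3 vs Plan 2: Plan 3 wins 20–2.
  Plan 8 vs Plan 2: Plan 8 wins 20–2.
Copeland scores (wins − losses):
  Plan 1: 5 − 0 = 5
  Plan 9: 2 − 3 = -1
  Plan 5: 3 − 2 = 1
  Plan 3: 4 − 1 = 3
  Plan 8: 1 − 4 = -3
  Plan 2: 0 − 5 = -5
Plan 1 has the best Copeland score.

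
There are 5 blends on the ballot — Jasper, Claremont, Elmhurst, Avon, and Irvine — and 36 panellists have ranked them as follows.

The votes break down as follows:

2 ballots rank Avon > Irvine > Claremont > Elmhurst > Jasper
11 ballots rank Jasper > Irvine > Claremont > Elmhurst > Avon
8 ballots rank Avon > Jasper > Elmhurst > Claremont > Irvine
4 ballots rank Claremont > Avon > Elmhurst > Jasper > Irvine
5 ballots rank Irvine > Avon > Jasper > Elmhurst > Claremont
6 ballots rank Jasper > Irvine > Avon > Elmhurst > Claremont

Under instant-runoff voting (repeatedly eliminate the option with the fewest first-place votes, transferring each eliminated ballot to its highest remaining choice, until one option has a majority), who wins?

Avon

Round 1: Jasper 17, Avon 10, Irvine 5, Claremont 4, Elmhurst 0. Elmhurst has the fewest and is eliminated.
Round 2: Jasper 17, Avon 10, Irvine 5, Claremont 4. Claremont has the fewest and is eliminated.
Round 3: Jasper 17, Avon 14, Irvine 5. Irvine has the fewest and is eliminated.
Round 4: Avon 19, Jasper 17. Avon has a majority.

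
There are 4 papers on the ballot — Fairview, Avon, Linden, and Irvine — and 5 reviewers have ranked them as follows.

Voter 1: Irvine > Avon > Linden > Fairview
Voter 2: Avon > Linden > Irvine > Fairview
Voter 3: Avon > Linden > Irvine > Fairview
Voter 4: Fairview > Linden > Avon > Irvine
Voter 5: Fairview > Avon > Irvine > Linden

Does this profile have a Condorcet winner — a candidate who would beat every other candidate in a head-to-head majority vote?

Yes

Head-to-head results (5 voters total):
Fairview vs Avon: Avon wins 3–2.
Fairview vs Linden: Linden wins 3–2.
Fairview vs Irvine: Irvine wins 3–2.
Avon vs Linden: Avon wins 4–1.
Avon vs Irvine: Avon wins 4–1.
Linden vs Irvine: Linden wins 3–2.
Avon beats each rival — Fairview (3–2), Linden (4–1), Irvine (4–1) — so Avon is the Condorcet winner.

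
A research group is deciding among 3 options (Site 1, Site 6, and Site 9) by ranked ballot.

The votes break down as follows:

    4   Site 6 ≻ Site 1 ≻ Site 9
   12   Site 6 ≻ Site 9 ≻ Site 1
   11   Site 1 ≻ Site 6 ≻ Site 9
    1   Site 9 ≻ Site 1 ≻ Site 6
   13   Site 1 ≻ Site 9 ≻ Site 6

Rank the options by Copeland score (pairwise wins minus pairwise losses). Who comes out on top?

Site 1

Pairwise results:
  Site 1 vs Site 6: Site 1 wins 25–16.
  Site 1 vs Site 9: Site 1 wins 28–13.
  Site 6 vs Site 9: Site 6 wins 27–14.
Copeland scores (wins − losses):
  Site 1: 2 − 0 = 2
  Site 6: 1 − 1 = 0
  Site 9: 0 − 2 = -2
Site 1 has the best Copeland score.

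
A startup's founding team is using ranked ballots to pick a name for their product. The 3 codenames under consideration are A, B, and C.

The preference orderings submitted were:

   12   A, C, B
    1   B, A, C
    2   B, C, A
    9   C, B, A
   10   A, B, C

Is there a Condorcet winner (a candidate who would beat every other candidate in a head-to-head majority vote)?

Yes

Head-to-head results (34 voters total):
A vs B: A wins 22–12.
A vs C: A wins 23–11.
B vs C: C wins 21–13.
A beats each rival — B (22–12), C (23–11) — so A is the Condorcet winner.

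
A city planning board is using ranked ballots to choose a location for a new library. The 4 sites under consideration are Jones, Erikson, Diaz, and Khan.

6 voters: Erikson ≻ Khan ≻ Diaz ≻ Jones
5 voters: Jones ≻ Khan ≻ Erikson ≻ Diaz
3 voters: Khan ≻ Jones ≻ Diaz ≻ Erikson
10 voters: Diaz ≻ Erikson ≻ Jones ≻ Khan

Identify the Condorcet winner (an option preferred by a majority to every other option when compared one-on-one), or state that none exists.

None — there is no Condorcet winner

Head-to-head results (24 voters total):
Jones vs Erikson: Erikson wins 16–8.
Jones vs Diaz: Diaz wins 16–8.
Jones vs Khan: Jones wins 15–9.
Erikson vs Diaz: Diaz wins 13–11.
Erikson vs Khan: Erikson wins 16–8.
Diaz vs Khan: Khan wins 14–10.
No candidate beats all others: Jones beats Khan beats Diaz beats Jones, a majority cycle.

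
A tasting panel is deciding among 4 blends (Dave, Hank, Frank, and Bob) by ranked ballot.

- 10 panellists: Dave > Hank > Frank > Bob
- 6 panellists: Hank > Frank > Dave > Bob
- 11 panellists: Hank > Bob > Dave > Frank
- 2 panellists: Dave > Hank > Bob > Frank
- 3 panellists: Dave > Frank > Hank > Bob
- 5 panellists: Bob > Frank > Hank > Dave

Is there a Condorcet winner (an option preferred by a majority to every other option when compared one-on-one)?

Head-to-head results (37 voters total):
Dave vs Hank: Hank wins 22–15.
Dave vs Frank: Dave wins 26–11.
Dave vs Bob: Dave wins 21–16.
Hank vs Frank: Hank wins 29–8.
Hank vs Bob: Hank wins 32–5.
Frank vs Bob: Frank wins 19–18.
Hank beats each rival — Dave (22–15), Frank (29–8), Bob (32–5) — so Hank is the Condorcet winner.

Yes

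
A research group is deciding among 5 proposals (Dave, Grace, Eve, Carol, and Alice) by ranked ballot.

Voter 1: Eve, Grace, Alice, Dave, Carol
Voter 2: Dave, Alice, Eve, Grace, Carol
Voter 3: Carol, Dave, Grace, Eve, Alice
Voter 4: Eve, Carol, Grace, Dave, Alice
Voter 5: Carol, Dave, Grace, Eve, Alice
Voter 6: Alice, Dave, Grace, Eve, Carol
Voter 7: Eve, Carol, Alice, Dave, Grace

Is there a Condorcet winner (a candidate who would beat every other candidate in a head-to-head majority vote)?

No

Head-to-head results (7 voters total):
Dave vs Grace: Dave wins 5–2.
Dave vs Eve: Dave wins 4–3.
Dave vs Carol: Carol wins 4–3.
Dave vs Alice: Dave wins 4–3.
Grace vs Eve: Eve wins 4–3.
Grace vs Carol: Carol wins 4–3.
Grace vs Alice: Grace wins 4–3.
Eve vs Carol: Eve wins 5–2.
Eve vs Alice: Eve wins 5–2.
Carol vs Alice: Carol wins 4–3.
No candidate beats all others: Dave beats Eve beats Carol beats Dave, a majority cycle.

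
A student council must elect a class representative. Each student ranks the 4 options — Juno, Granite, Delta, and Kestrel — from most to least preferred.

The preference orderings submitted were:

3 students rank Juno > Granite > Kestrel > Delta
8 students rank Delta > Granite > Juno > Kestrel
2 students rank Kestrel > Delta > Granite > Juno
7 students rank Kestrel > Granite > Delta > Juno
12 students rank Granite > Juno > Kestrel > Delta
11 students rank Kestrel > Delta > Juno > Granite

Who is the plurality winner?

Kestrel

First-place vote totals:
  Juno: 3
  Granite: 12
  Delta: 8
  Kestrel: 20
Kestrel has the most first-place votes.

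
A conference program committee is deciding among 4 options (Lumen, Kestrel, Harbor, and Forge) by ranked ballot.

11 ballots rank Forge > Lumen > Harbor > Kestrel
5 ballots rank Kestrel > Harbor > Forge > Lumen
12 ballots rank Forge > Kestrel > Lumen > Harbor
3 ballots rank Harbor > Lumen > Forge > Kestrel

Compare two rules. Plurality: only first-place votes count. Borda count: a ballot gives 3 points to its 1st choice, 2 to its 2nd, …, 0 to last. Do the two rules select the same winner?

Yes

Plurality first-place counts: Lumen 0, Kestrel 5, Harbor 3, Forge 23 → Forge.
Borda totals: Lumen 40, Kestrel 39, Harbor 30, Forge 77 → Forge.
The two rules agree on Forge.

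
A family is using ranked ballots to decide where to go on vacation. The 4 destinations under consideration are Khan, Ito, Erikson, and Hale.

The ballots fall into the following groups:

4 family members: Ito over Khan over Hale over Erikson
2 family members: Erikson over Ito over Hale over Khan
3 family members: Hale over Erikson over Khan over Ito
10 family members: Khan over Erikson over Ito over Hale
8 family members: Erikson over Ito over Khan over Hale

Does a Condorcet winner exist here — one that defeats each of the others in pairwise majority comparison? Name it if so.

Head-to-head results (27 voters total):
Khan vs Ito: Ito wins 14–13.
Khan vs Erikson: Khan wins 14–13.
Khan vs Hale: Khan wins 22–5.
Ito vs Erikson: Erikson wins 23–4.
Ito vs Hale: Ito wins 24–3.
Erikson vs Hale: Erikson wins 20–7.
No candidate beats all others: Khan beats Erikson beats Ito beats Khan, a majority cycle.

None — there is no Condorcet winner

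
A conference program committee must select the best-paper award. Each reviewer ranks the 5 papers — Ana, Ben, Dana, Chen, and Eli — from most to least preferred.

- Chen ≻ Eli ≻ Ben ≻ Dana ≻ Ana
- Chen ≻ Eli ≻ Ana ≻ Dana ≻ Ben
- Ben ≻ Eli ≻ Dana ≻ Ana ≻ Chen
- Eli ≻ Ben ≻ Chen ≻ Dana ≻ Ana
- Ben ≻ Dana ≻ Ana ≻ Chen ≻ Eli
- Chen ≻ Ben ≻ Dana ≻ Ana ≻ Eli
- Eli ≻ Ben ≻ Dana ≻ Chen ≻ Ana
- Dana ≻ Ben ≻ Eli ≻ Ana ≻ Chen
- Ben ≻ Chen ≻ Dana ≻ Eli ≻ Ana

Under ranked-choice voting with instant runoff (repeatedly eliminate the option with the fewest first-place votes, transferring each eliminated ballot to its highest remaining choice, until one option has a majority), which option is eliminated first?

Ana

Round 1: Ben 3, Chen 3, Eli 2, Dana 1, Ana 0. Ana has the fewest and is eliminated.
Round 2: Ben 3, Chen 3, Eli 2, Dana 1. Dana has the fewest and is eliminated.
Round 3: Ben 4, Chen 3, Eli 2. Eli has the fewest and is eliminated.
Round 4: Ben 6, Chen 3. Ben has a majority.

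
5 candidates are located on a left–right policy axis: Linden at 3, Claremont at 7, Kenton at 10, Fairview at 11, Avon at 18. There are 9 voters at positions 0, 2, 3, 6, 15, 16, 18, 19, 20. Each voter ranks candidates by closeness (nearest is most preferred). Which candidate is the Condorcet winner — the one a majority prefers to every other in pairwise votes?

With single-peaked preferences on a line, the Condorcet winner is the candidate closest to the median voter.
The median voter (position 15) is closest to Avon at 18.
Check: Avon vs Claremont — voters closer to Avon: 5 of 9.

Avon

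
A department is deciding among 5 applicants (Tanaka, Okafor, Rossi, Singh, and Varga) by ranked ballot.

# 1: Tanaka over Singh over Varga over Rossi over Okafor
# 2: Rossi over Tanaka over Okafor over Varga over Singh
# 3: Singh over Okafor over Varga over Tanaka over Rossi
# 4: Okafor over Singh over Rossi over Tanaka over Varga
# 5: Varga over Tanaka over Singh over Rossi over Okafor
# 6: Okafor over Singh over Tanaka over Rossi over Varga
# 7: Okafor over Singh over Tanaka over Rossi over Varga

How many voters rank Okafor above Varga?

Ballots ranking Okafor above Varga: 5.
Ballots ranking Varga above Okafor: 2.
So 5 of 7 voters prefer Okafor to Varga.

5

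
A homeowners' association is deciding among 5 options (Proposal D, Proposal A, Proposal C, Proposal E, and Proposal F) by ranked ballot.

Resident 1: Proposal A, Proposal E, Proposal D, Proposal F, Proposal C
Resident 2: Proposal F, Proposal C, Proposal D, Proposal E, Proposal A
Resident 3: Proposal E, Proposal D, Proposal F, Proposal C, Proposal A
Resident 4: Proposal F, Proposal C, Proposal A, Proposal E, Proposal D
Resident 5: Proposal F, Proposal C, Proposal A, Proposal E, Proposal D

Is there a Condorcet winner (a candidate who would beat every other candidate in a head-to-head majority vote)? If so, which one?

Head-to-head results (5 voters total):
Proposal D vs Proposal A: Proposal A wins 3–2.
Proposal D vs Proposal C: Proposal C wins 3–2.
Proposal D vs Proposal E: Proposal E wins 4–1.
Proposal D vs Proposal F: Proposal F wins 3–2.
Proposal A vs Proposal C: Proposal C wins 4–1.
Proposal A vs Proposal E: Proposal A wins 3–2.
Proposal A vs Proposal F: Proposal F wins 4–1.
Proposal C vs Proposal E: Proposal C wins 3–2.
Proposal C vs Proposal F: Proposal F wins 5–0.
Proposal E vs Proposal F: Proposal F wins 3–2.
Proposal F beats each rival — Proposal D (3–2), Proposal A (4–1), Proposal C (5–0), Proposal E (3–2) — so Proposal F is the Condorcet winner.

Proposal F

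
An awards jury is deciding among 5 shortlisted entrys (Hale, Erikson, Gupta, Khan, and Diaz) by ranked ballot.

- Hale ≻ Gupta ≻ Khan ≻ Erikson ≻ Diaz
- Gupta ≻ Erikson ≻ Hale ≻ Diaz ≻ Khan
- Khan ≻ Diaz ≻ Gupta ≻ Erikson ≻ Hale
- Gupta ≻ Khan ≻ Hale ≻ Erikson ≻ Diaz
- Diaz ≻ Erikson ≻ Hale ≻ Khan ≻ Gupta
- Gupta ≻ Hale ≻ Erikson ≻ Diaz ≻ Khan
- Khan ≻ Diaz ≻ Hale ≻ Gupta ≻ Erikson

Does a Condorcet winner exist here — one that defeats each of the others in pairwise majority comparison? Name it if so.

Head-to-head results (7 voters total):
Hale vs Erikson: Hale wins 4–3.
Hale vs Gupta: Gupta wins 4–3.
Hale vs Khan: Hale wins 4–3.
Hale vs Diaz: Hale wins 4–3.
Erikson vs Gupta: Gupta wins 6–1.
Erikson vs Khan: Khan wins 4–3.
Erikson vs Diaz: Erikson wins 4–3.
Gupta vs Khan: Gupta wins 4–3.
Gupta vs Diaz: Gupta wins 4–3.
Khan vs Diaz: Khan wins 4–3.
Gupta beats each rival — Hale (4–3), Erikson (6–1), Khan (4–3), Diaz (4–3) — so Gupta is the Condorcet winner.

Gupta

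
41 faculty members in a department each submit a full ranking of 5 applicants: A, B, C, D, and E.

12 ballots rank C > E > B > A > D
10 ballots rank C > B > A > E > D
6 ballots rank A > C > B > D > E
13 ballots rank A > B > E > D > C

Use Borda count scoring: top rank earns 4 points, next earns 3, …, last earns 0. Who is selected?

Borda scores:
  A: 12·1 + 10·2 + 6·4 + 13·4 = 108
  B: 12·2 + 10·3 + 6·2 + 13·3 = 105
  C: 12·4 + 10·4 + 6·3 + 13·0 = 106
  D: 12·0 + 10·0 + 6·1 + 13·1 = 19
  E: 12·3 + 10·1 + 6·0 + 13·2 = 72
A has the highest total.

A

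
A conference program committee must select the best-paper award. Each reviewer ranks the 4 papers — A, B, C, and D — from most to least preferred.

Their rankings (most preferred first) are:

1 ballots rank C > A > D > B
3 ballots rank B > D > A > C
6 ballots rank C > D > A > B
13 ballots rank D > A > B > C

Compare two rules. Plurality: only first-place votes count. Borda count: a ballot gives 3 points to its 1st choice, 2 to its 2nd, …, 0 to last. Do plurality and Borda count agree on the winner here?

Yes

Plurality first-place counts: A 0, B 3, C 7, D 13 → D.
Borda totals: A 37, B 22, C 21, D 58 → D.
The two rules agree on D.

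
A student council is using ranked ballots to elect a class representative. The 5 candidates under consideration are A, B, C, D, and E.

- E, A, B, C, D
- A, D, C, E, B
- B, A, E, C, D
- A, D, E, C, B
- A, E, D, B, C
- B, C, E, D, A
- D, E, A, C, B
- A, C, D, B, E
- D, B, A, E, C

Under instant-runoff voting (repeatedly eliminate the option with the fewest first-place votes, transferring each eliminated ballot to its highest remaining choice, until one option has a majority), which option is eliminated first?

C

Round 1: A 4, B 2, D 2, E 1, C 0. C has the fewest and is eliminated.
Round 2: A 4, B 2, D 2, E 1. E has the fewest and is eliminated.
Round 3: A 5, B 2, D 2. A has a majority.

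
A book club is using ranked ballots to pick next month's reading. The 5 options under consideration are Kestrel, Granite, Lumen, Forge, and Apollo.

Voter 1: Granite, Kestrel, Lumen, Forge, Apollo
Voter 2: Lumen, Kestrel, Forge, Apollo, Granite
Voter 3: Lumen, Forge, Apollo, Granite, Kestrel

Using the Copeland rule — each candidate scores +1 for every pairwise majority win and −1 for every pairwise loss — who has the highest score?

Pairwise results:
  Kestrel vs Granite: Granite wins 2–1.
  Kestrel vs Lumen: Lumen wins 2–1.
  Kestrel vs Forge: Kestrel wins 2–1.
  Kestrel vs Apollo: Kestrel wins 2–1.
  Granite vs Lumen: Lumen wins 2–1.
  Granite vs Forge: Forge wins 2–1.
  Granite vs Apollo: Apollo wins 2–1.
  Lumen vs Forge: Lumen wins 3–0.
  Lumen vs Apollo: Lumen wins 3–0.
  Forge vs Apollo: Forge wins 3–0.
Copeland scores (wins − losses):
  Kestrel: 2 − 2 = 0
  Granite: 1 − 3 = -2
  Lumen: 4 − 0 = 4
  Forge: 2 − 2 = 0
  Apollo: 1 − 3 = -2
Lumen has the best Copeland score.

Lumen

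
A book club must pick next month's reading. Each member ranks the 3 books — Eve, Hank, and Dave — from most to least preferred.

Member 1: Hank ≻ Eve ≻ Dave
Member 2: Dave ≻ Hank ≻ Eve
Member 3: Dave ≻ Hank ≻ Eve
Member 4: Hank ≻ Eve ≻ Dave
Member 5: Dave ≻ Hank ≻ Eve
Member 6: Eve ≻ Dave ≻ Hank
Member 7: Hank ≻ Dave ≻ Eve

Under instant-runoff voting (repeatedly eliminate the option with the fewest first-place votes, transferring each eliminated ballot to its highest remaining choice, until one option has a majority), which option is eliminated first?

Eve

Round 1: Hank 3, Dave 3, Eve 1. Eve has the fewest and is eliminated.
Round 2: Dave 4, Hank 3. Dave has a majority.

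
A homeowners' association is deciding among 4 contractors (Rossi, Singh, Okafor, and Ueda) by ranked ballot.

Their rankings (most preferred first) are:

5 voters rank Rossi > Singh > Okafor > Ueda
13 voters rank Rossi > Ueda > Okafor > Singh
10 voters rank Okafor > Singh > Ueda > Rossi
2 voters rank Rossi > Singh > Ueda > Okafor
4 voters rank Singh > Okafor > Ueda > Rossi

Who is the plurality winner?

First-place vote totals:
  Rossi: 20
  Singh: 4
  Okafor: 10
  Ueda: 0
Rossi has the most first-place votes.

Rossi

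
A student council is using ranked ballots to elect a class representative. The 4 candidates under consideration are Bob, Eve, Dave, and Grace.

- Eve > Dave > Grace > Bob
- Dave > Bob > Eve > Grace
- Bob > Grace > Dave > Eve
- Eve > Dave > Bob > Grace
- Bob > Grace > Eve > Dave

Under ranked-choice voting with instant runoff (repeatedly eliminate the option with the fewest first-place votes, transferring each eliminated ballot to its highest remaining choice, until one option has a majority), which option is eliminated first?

Grace

Round 1: Bob 2, Eve 2, Dave 1, Grace 0. Grace has the fewest and is eliminated.
Round 2: Bob 2, Eve 2, Dave 1. Dave has the fewest and is eliminated.
Round 3: Bob 3, Eve 2. Bob has a majority.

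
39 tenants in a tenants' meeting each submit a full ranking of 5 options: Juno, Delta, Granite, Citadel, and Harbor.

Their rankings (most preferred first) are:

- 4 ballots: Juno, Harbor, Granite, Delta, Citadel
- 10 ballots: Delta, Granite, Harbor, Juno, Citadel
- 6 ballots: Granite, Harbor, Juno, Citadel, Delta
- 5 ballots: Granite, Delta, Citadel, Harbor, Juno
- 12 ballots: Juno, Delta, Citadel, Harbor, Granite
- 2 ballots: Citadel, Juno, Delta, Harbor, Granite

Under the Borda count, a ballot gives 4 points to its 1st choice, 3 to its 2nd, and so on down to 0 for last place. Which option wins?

Borda scores:
  Juno: 4·4 + 10·1 + 6·2 + 5·0 + 12·4 + 2·3 = 92
  Delta: 4·1 + 10·4 + 6·0 + 5·3 + 12·3 + 2·2 = 99
  Granite: 4·2 + 10·3 + 6·4 + 5·4 + 12·0 + 2·0 = 82
  Citadel: 4·0 + 10·0 + 6·1 + 5·2 + 12·2 + 2·4 = 48
  Harbor: 4·3 + 10·2 + 6·3 + 5·1 + 12·1 + 2·1 = 69
Delta has the highest total.

Delta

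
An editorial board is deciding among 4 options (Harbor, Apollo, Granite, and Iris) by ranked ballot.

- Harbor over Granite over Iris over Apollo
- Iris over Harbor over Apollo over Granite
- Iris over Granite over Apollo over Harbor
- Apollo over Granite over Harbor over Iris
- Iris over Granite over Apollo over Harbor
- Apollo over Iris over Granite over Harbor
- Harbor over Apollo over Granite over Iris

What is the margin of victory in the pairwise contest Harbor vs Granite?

Ballots ranking Harbor above Granite: 3.
Ballots ranking Granite above Harbor: 4.
Granite wins 4–3, a margin of 1.

1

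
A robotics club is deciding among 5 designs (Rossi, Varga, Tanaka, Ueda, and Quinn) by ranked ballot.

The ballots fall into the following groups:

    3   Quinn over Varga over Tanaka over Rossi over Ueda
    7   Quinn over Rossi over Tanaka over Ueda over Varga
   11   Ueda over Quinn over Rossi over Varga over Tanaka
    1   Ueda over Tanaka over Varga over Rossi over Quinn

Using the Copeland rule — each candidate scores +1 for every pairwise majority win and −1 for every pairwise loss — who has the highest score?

Ueda

Pairwise results:
  Rossi vs Varga: Rossi wins 18–4.
  Rossi vs Tanaka: Rossi wins 18–4.
  Rossi vs Ueda: Ueda wins 12–10.
  Rossi vs Quinn: Quinn wins 21–1.
  Varga vs Tanaka: Varga wins 14–8.
  Varga vs Ueda: Ueda wins 19–3.
  Varga vs Quinn: Quinn wins 21–1.
  Tanaka vs Ueda: Ueda wins 12–10.
  Tanaka vs Quinn: Quinn wins 21–1.
  Ueda vs Quinn: Ueda wins 12–10.
Copeland scores (wins − losses):
  Rossi: 2 − 2 = 0
  Varga: 1 − 3 = -2
  Tanaka: 0 − 4 = -4
  Ueda: 4 − 0 = 4
  Quinn: 3 − 1 = 2
Ueda has the best Copeland score.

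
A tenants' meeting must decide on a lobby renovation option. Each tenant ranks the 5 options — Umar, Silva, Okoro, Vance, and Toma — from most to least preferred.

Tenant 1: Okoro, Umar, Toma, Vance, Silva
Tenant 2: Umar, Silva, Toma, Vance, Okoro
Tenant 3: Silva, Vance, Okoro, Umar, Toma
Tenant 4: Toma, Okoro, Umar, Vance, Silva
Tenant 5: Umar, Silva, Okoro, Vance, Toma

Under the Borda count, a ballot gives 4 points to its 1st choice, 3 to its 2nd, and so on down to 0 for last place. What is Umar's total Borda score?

Borda scores:
  Umar: 3 + 4 + 1 + 2 + 4 = 14
  Silva: 0 + 3 + 4 + 0 + 3 = 10
  Okoro: 4 + 0 + 2 + 3 + 2 = 11
  Vance: 1 + 1 + 3 + 1 + 1 = 7
  Toma: 2 + 2 + 0 + 4 + 0 = 8

14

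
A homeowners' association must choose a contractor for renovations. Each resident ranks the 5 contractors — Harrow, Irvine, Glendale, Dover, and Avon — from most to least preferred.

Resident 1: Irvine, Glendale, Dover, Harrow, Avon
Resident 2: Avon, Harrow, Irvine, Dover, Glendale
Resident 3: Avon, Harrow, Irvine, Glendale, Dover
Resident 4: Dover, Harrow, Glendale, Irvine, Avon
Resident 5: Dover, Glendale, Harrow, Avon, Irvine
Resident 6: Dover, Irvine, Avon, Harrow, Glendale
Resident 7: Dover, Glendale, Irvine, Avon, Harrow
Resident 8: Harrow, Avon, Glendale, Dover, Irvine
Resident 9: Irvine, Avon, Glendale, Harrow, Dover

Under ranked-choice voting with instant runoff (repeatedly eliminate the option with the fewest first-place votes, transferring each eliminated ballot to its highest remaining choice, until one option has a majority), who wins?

Round 1: Dover 4, Irvine 2, Avon 2, Harrow 1, Glendale 0. Glendale has the fewest and is eliminated.
Round 2: Dover 4, Irvine 2, Avon 2, Harrow 1. Harrow has the fewest and is eliminated.
Round 3: Dover 4, Avon 3, Irvine 2. Irvine has the fewest and is eliminated.
Round 4: Dover 5, Avon 4. Dover has a majority.

Dover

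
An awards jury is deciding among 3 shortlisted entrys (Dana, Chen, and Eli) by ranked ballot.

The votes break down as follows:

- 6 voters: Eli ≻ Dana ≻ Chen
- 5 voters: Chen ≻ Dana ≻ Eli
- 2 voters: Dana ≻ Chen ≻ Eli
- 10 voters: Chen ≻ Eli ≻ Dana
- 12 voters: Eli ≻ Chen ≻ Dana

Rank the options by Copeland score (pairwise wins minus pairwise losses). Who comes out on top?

Eli

Pairwise results:
  Dana vs Chen: Chen wins 27–8.
  Dana vs Eli: Eli wins 28–7.
  Chen vs Eli: Eli wins 18–17.
Copeland scores (wins − losses):
  Dana: 0 − 2 = -2
  Chen: 1 − 1 = 0
  Eli: 2 − 0 = 2
Eli has the best Copeland score.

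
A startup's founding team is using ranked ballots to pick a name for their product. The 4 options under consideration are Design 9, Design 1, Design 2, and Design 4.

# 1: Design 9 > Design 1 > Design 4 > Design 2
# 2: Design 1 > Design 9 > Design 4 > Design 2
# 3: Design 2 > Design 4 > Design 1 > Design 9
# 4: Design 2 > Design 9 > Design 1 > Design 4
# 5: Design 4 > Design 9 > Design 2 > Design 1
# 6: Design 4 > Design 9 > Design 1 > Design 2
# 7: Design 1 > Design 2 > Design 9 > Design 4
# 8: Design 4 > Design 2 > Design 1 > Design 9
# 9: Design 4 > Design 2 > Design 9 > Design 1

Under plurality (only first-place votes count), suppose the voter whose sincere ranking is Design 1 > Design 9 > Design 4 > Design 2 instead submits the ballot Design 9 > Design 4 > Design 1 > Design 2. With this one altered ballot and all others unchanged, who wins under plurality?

Design 4

First-place totals with the altered ballot: Design 9 2, Design 1 1, Design 2 2, Design 4 4.
The winner is unchanged: still Design 4.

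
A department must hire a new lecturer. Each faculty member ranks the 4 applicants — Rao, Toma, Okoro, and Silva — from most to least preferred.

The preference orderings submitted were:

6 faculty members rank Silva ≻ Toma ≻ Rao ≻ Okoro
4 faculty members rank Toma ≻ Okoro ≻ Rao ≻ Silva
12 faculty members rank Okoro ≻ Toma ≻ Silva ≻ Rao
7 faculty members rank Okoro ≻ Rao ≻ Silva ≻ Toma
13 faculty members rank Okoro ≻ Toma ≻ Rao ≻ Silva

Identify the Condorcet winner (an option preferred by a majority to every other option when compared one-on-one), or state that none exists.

Okoro

Head-to-head results (42 voters total):
Rao vs Toma: Toma wins 35–7.
Rao vs Okoro: Okoro wins 36–6.
Rao vs Silva: Rao wins 24–18.
Toma vs Okoro: Okoro wins 32–10.
Toma vs Silva: Toma wins 29–13.
Okoro vs Silva: Okoro wins 36–6.
Okoro beats each rival — Rao (36–6), Toma (32–10), Silva (36–6) — so Okoro is the Condorcet winner.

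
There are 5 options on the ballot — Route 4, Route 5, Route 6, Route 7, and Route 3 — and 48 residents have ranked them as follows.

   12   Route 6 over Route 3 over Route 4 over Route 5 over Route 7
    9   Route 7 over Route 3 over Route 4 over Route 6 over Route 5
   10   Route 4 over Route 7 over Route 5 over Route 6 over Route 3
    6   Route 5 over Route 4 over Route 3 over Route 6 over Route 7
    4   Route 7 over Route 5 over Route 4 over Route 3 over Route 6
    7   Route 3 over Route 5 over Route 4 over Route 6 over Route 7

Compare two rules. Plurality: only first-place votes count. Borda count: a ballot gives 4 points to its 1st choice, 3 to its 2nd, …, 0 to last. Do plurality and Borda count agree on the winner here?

No

Plurality first-place counts: Route 4 10, Route 5 6, Route 6 12, Route 7 13, Route 3 7 → Route 7.
Borda totals: Route 4 122, Route 5 89, Route 6 80, Route 7 82, Route 3 107 → Route 4.
The two rules disagree: plurality picks Route 7, Borda picks Route 4.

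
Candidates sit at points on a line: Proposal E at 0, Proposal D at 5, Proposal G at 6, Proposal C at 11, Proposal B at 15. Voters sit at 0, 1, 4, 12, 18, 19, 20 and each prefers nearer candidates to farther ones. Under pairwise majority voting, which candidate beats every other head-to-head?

Proposal C

With single-peaked preferences on a line, the Condorcet winner is the candidate closest to the median voter.
The median voter (position 12) is closest to Proposal C at 11.
Check: Proposal C vs Proposal B — voters closer to Proposal C: 4 of 7.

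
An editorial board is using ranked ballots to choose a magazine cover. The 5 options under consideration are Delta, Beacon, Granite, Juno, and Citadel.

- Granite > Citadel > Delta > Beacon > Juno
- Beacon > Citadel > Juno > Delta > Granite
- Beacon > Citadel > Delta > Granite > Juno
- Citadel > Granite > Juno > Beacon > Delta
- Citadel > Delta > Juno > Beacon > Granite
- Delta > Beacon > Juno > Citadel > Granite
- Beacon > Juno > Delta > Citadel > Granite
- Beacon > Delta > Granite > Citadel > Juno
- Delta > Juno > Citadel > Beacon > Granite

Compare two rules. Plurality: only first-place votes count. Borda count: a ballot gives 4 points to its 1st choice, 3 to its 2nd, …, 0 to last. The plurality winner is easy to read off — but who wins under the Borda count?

Beacon

Plurality first-place counts: Delta 2, Beacon 4, Granite 1, Juno 0, Citadel 2 → Beacon.
Borda totals: Delta 21, Beacon 23, Granite 10, Juno 14, Citadel 22 → Beacon.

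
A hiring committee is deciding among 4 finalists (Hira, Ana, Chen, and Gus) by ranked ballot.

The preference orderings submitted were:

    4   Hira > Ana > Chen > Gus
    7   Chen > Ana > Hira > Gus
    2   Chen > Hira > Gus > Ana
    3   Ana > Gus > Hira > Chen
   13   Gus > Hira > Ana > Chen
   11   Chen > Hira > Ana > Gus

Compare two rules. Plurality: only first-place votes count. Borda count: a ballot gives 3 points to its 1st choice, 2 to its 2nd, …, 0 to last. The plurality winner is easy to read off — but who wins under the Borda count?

Hira

Plurality first-place counts: Hira 4, Ana 3, Chen 20, Gus 13 → Chen.
Borda totals: Hira 74, Ana 55, Chen 64, Gus 47 → Hira.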